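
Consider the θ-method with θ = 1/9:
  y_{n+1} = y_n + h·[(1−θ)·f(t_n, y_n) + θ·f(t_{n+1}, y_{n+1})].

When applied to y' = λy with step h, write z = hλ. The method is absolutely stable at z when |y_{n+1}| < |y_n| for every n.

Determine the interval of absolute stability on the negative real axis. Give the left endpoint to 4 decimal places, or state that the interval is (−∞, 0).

Set f=λy, z=hλ:
  y_{n+1} = y_n + z·[8/9·y_n + 1/9·y_{n+1}] ⇒ (1 − 1/9z)y_{n+1} = (1 + 8/9z)y_n
  R(z) = (1 + 8/9z)/(1 − 1/9z).

Boundary: |R(x)|=1, x<0.
x=-1.68: |R|=0.4157
R=−1: 1+8/9x = −1+1/9x ⇒ -7/9x=2 ⇒ x=2/(-7/9)=-2.5714
Confirm numerically:
  x=-2.346: |R|=0.86092 <1
  x=-1.571: |R|=0.33753 <1
  x=-1.542: |R|=0.31645 <1
  x=-1.250: |R|=0.09756 <1
  x=-3.124: |R|=1.31904 >1
  x=-2.614: |R|=1.02566 >1
Interval (-2.5714, 0).

z∈(-2.5714,0).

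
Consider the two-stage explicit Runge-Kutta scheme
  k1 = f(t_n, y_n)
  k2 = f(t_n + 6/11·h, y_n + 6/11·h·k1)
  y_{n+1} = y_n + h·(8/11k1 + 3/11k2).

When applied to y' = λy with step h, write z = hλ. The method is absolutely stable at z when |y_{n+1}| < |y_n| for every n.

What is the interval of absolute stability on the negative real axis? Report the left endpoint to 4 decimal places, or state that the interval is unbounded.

Test eqn y'=λy, z=hλ:
  k1=λy_n ⇒ h·k1=z·y_n;  k2=λ(1+6/11z)y_n ⇒ h·k2=z(1+6/11z)y_n
  y_{n+1}/y_n = 1 + 8/11z + 3/11z(1+6/11z) = 1 + z + 18/121z²
  so R(z) = 1 + z + 18/121z².

Need |R(x)|<1, x<0.
x=-0.72: |R|=0.3571
R=1: x+18/121x²=0 ⇒ x=−121/18=-6.7222; min R=1−1/(4·18/121)=-0.6806>−1
Confirm numerically:
  x=-6.171: |R|=0.49398 <1
  x=-5.781: |R|=0.19056 <1
  x=-5.516: |R|=0.01022 <1
  x=-3.400: |R|=0.68033 <1
  x=-6.953: |R|=1.23870 >1
  x=-6.838: |R|=1.11777 >1
Stable set (-6.7222, 0).

(-6.7222, 0).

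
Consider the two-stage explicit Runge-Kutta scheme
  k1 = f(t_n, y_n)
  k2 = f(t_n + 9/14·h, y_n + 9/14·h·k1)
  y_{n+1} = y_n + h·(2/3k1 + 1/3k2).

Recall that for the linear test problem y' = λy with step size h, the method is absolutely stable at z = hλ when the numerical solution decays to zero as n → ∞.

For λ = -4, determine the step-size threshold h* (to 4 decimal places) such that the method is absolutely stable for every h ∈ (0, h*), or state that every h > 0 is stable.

With y'=λy (z=hλ):
  k1=λy_n ⇒ h·k1=z·y_n;  k2=λ(1+9/14z)y_n ⇒ h·k2=z(1+9/14z)y_n
  y_{n+1}/y_n = 1 + 2/3z + 1/3z(1+9/14z) = 1 + z + 3/14z²
  R(z) = 1 + z + 3/14z².

Boundary: |R(x)|=1, x<0.
x=-1.72: |R|=0.0861
R=1: x+3/14x²=0 ⇒ x=−14/3=-4.6667; min R=1−1/(4·3/14)=-0.1667>−1
Confirm numerically:
  x=-3.466: |R|=0.10825 <1
  x=-2.826: |R|=0.11466 <1
  x=-2.565: |R|=0.15517 <1
  x=-2.114: |R|=0.15636 <1
  x=-5.241: |R|=1.64502 >1
  x=-5.130: |R|=1.50934 >1
  x=-4.821: |R|=1.15944 >1
Stable set (-4.6667, 0).

(-4.6667,0); λ=-4 ⇒ h* = (14/3)/4 = 1.1667.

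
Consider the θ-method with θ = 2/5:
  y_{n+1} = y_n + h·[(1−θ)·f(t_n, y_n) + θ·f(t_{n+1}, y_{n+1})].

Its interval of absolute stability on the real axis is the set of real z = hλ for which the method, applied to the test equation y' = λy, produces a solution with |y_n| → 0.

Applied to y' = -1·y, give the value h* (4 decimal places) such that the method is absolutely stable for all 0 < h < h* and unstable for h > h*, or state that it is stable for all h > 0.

(-10.0000,0); λ=-1 ⇒ h* = (10)/1 = 10.0000.

Set f=λy, z=hλ:
  y_{n+1} = y_n + z·[3/5·y_n + 2/5·y_{n+1}] ⇒ (1 − 2/5z)y_{n+1} = (1 + 3/5z)y_n
  so R(z) = (1 + 3/5z)/(1 − 2/5z).

Boundary: |R(x)|=1, x<0.
x=-1.39: |R|=0.1067
R=−1: 1+3/5x = −1+2/5x ⇒ -1/5x=2 ⇒ x=2/(-1/5)=-10.0000
Confirm numerically:
  x=-6.386: |R|=0.79665 <1
  x=-5.570: |R|=0.72553 <1
  x=-5.260: |R|=0.69459 <1
  x=-10.599: |R|=1.02286 >1
  x=-10.189: |R|=1.00745 >1
So |R|<1 on (-10.0000, 0).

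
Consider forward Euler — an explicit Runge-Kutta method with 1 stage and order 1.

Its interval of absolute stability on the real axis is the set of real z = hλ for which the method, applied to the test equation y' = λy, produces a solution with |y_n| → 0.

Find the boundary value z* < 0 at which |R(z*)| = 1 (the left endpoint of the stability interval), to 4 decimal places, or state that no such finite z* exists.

z* = -2.0000.

Test eqn y'=λy, z=hλ:
  order 1, 1-stage ⇒ R(z)=1+z
  (e.g. R(-1.59)=-0.59000, |R|=0.59000)

Boundary: |R(x)|=1, x<0.
x=-1.59: |R|=0.5900
|R(-1.84)|=0.8400 |R(-0.89)|=0.1100 |R(-0.6)|=0.4000
Bisect:
  x_lo=-2.4841 |R|=1.4841  x_hi=-0.2264 |R|=0.7736
  mid=-1.35527 |R|=0.35527 →hi
  mid=-1.91970 |R|=0.91970 →hi
  mid=-2.20192 |R|=1.20192 →lo
  mid=-2.06081 |R|=1.06081 →lo
  mid=-1.99025 |R|=0.99025 →hi
  mid=-2.02553 |R|=1.02553 →lo
  mid=-2.00789 |R|=1.00789 →lo
  mid=-1.99907 |R|=0.99907 →hi
  mid=-2.00348 |R|=1.00348 →lo
  mid=-2.00128 |R|=1.00128 →lo
  ...
  [-2.00004,-1.99990] ⇒ x*=-2.0000
Stable set (-2.0000, 0).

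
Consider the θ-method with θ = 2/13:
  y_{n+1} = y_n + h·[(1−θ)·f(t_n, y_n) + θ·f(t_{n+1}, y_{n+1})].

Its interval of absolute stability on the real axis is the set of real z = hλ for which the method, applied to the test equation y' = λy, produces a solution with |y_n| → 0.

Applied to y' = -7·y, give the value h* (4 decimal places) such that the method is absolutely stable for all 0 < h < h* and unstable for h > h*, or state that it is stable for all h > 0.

(-2.8889,0); λ=-7 ⇒ h* = (26/9)/7 = 0.4127.

On y'=λy, z=hλ:
  y_{n+1} = y_n + z·[11/13·y_n + 2/13·y_{n+1}] ⇒ (1 − 2/13z)y_{n+1} = (1 + 11/13z)y_n
  ⇒ R(z) = (1 + 11/13z)/(1 − 2/13z).

Boundary: |R(x)|=1, x<0.
x=-1.21: |R|=0.0201
R=−1: 1+11/13x = −1+2/13x ⇒ -9/13x=2 ⇒ x=2/(-9/13)=-2.8889
Confirm numerically:
  x=-2.088: |R|=0.58034 <1
  x=-1.954: |R|=0.50237 <1
  x=-1.231: |R|=0.03499 <1
  x=-3.458: |R|=1.25718 >1
  x=-3.147: |R|=1.12040 >1
  x=-2.987: |R|=1.04654 >1
Interval (-2.8889, 0).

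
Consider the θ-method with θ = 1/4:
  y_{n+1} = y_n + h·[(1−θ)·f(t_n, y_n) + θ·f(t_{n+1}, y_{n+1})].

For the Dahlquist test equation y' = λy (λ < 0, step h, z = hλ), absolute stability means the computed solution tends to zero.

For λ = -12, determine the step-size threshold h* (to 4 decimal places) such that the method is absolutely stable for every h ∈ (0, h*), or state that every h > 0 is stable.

Set f=λy, z=hλ:
  y_{n+1} = y_n + z·[3/4·y_n + 1/4·y_{n+1}] ⇒ (1 − 1/4z)y_{n+1} = (1 + 3/4z)y_n
  R(z) = (1 + 3/4z)/(1 − 1/4z).

Find x<0 with |R(x)|<1.
x=-1.07: |R|=0.1558
R=−1: 1+3/4x = −1+1/4x ⇒ -1/2x=2 ⇒ x=2/(-1/2)=-4.0000
Confirm numerically:
  x=-3.072: |R|=0.73756 <1
  x=-2.441: |R|=0.51591 <1
  x=-2.363: |R|=0.48546 <1
  x=-2.090: |R|=0.37274 <1
  x=-4.577: |R|=1.13455 >1
  x=-4.525: |R|=1.12317 >1
  x=-4.337: |R|=1.08084 >1
So |R|<1 on (-4.0000, 0).

(-4.0000,0); λ=-12 ⇒ h* = (4)/12 = 0.3333.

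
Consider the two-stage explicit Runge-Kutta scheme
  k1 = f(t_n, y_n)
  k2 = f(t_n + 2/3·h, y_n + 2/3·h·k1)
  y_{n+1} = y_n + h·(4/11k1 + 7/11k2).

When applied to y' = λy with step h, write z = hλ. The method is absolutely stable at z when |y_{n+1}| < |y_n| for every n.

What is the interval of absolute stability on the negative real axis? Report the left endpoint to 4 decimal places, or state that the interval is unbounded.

With y'=λy (z=hλ):
  k1=λy_n ⇒ h·k1=z·y_n;  k2=λ(1+2/3z)y_n ⇒ h·k2=z(1+2/3z)y_n
  y_{n+1}/y_n = 1 + 4/11z + 7/11z(1+2/3z) = 1 + z + 14/33z²
  ⇒ R(z) = 1 + z + 14/33z².

Need |R(x)|<1, x<0.
x=-1.67: |R|=0.5132
R=1: x+14/33x²=0 ⇒ x=−33/14=-2.3571; min R=1−1/(4·14/33)=0.4107>−1
Confirm numerically:
  x=-1.647: |R|=0.50380 <1
  x=-1.545: |R|=0.46768 <1
  x=-1.210: |R|=0.41113 <1
  x=-2.638: |R|=1.31432 >1
  x=-2.495: |R|=1.14592 >1
  x=-2.455: |R|=1.10192 >1
Interval (-2.3571, 0).

z∈(-2.3571,0).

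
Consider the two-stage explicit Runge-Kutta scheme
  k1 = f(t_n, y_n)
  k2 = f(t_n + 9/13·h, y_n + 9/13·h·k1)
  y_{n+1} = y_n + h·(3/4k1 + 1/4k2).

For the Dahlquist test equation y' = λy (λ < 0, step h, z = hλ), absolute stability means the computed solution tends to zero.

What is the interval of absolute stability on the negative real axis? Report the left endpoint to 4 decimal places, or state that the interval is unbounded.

Set f=λy, z=hλ:
  k1=λy_n ⇒ h·k1=z·y_n;  k2=λ(1+9/13z)y_n ⇒ h·k2=z(1+9/13z)y_n
  y_{n+1}/y_n = 1 + 3/4z + 1/4z(1+9/13z) = 1 + z + 9/52z²
  R(z) = 1 + z + 9/52z².

Find x<0 with |R(x)|<1.
x=-1.62: |R|=0.1658
R=1: x+9/52x²=0 ⇒ x=−52/9=-5.7778; min R=1−1/(4·9/52)=-0.4444>−1
Confirm numerically:
  x=-5.342: |R|=0.59709 <1
  x=-2.886: |R|=0.44444 <1
  x=-2.379: |R|=0.39945 <1
  x=-6.104: |R|=1.34464 >1
  x=-5.936: |R|=1.16256 >1
  x=-5.817: |R|=1.03949 >1
So |R|<1 on (-5.7778, 0).

(-5.7778, 0).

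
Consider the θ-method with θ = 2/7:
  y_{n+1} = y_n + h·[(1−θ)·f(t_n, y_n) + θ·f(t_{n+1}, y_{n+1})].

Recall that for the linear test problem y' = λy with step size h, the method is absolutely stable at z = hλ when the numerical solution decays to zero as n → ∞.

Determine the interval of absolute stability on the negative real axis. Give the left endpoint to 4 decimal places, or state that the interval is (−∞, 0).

Set f=λy, z=hλ:
  y_{n+1} = y_n + z·[5/7·y_n + 2/7·y_{n+1}] ⇒ (1 − 2/7z)y_{n+1} = (1 + 5/7z)y_n
  so R(z) = (1 + 5/7z)/(1 − 2/7z).

Need |R(x)|<1, x<0.
x=-0.97: |R|=0.2405
R=−1: 1+5/7x = −1+2/7x ⇒ -3/7x=2 ⇒ x=2/(-3/7)=-4.6667
Confirm numerically:
  x=-4.289: |R|=0.92727 <1
  x=-4.134: |R|=0.89534 <1
  x=-2.836: |R|=0.56660 <1
  x=-2.070: |R|=0.30072 <1
  x=-5.255: |R|=1.10080 >1
  x=-4.973: |R|=1.05423 >1
  x=-4.894: |R|=1.04062 >1
Interval (-4.6667, 0).

z∈(-4.6667,0).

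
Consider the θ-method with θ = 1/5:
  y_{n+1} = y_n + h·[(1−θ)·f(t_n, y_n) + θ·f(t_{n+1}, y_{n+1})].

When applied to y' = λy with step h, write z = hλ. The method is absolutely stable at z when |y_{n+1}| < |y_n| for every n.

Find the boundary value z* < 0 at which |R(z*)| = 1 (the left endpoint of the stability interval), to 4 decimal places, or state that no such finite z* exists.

With y'=λy (z=hλ):
  y_{n+1} = y_n + z·[4/5·y_n + 1/5·y_{n+1}] ⇒ (1 − 1/5z)y_{n+1} = (1 + 4/5z)y_n
  Hence R(z) = (1 + 4/5z)/(1 − 1/5z).

Need |R(x)|<1, x<0.
x=-1.35: |R|=0.0630
R=−1: 1+4/5x = −1+1/5x ⇒ -3/5x=2 ⇒ x=2/(-3/5)=-3.3333
Confirm numerically:
  x=-2.131: |R|=0.49418 <1
  x=-1.825: |R|=0.33700 <1
  x=-1.743: |R|=0.29245 <1
  x=-3.903: |R|=1.19196 >1
  x=-3.401: |R|=1.02416 >1
Stable set (-3.3333, 0).

left endpoint -3.3333.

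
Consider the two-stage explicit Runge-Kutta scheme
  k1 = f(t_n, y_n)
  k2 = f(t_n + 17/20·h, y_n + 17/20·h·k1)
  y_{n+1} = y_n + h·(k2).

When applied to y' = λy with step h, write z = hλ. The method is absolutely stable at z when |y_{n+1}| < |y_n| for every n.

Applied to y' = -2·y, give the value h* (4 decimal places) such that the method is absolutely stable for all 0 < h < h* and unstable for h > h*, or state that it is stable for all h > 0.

On y'=λy, z=hλ:
  k1=λy_n ⇒ h·k1=z·y_n;  k2=λ(1+17/20z)y_n ⇒ h·k2=z(1+17/20z)y_n
  y_{n+1}/y_n = 1 + z(1+17/20z) = 1 + z + 17/20z²
  Hence R(z) = 1 + z + 17/20z².

Find x<0 with |R(x)|<1.
x=-0.95: |R|=0.8171
R=1: x+17/20x²=0 ⇒ x=−20/17=-1.1765; min R=1−1/(4·17/20)=0.7059>−1
Confirm numerically:
  x=-0.857: |R|=0.76728 <1
  x=-0.821: |R|=0.75193 <1
  x=-0.788: |R|=0.73980 <1
  x=-0.519: |R|=0.70996 <1
  x=-1.694: |R|=1.74519 >1
  x=-1.305: |R|=1.14257 >1
So |R|<1 on (-1.1765, 0).

(-1.1765,0); λ=-2 ⇒ h* = (20/17)/2 = 0.5882.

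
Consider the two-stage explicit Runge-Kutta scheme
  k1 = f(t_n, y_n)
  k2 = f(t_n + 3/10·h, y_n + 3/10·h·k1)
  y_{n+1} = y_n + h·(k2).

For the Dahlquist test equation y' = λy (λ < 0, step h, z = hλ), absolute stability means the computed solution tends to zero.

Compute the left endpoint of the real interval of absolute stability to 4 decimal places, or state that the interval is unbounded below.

left endpoint -3.3333.

Test eqn y'=λy, z=hλ:
  k1=λy_n ⇒ h·k1=z·y_n;  k2=λ(1+3/10z)y_n ⇒ h·k2=z(1+3/10z)y_n
  y_{n+1}/y_n = 1 + z(1+3/10z) = 1 + z + 3/10z²
  Hence R(z) = 1 + z + 3/10z².

Solve |R(x)|<1 on ℝ⁻.
x=-0.92: |R|=0.3339
R=1: x+3/10x²=0 ⇒ x=−10/3=-3.3333; min R=1−1/(4·3/10)=0.1667>−1
Confirm numerically:
  x=-2.819: |R|=0.56503 <1
  x=-2.469: |R|=0.35979 <1
  x=-1.622: |R|=0.16727 <1
  x=-3.829: |R|=1.56937 >1
  x=-3.485: |R|=1.15857 >1
  x=-3.416: |R|=1.08472 >1
So |R|<1 on (-3.3333, 0).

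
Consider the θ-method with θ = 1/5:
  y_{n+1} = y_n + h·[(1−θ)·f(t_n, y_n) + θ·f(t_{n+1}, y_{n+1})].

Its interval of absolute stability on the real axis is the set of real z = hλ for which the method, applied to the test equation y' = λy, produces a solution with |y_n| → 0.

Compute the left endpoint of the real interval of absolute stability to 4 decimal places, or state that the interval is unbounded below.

z* = -3.3333.

With y'=λy (z=hλ):
  y_{n+1} = y_n + z·[4/5·y_n + 1/5·y_{n+1}] ⇒ (1 − 1/5z)y_{n+1} = (1 + 4/5z)y_n
  so R(z) = (1 + 4/5z)/(1 − 1/5z).

Find x<0 with |R(x)|<1.
x=-1.46: |R|=0.1300
R=−1: 1+4/5x = −1+1/5x ⇒ -3/5x=2 ⇒ x=2/(-3/5)=-3.3333
Confirm numerically:
  x=-3.205: |R|=0.95308 <1
  x=-2.274: |R|=0.56310 <1
  x=-1.499: |R|=0.15325 <1
  x=-3.652: |R|=1.11049 >1
  x=-3.404: |R|=1.02523 >1
So |R|<1 on (-3.3333, 0).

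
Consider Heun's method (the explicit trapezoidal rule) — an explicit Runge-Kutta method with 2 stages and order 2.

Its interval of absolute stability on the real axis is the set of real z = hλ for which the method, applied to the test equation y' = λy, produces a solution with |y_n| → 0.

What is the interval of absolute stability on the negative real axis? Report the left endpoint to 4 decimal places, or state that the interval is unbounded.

(-2.0000, 0).

Test eqn y'=λy, z=hλ:
  order 2, 2-stage ⇒ R(z)=1+z+z^2/2
  (e.g. R(-1.52)=0.63520, |R|=0.63520)

Solve |R(x)|<1 on ℝ⁻.
x=-1.52: |R|=0.6352
|R(-2.25)|=1.2812 |R(-1.48)|=0.6152 |R(-0.79)|=0.5221
Bisect:
  x_lo=-2.8909 |R|=2.2877  x_hi=-0.2240 |R|=0.8011
  mid=-1.55744 |R|=0.65537 →hi
  mid=-2.22415 |R|=1.24928 →lo
  mid=-1.89080 |R|=0.89676 →hi
  mid=-2.05748 |R|=1.05913 →lo
  mid=-1.97414 |R|=0.97447 →hi
  mid=-2.01581 |R|=1.01593 →lo
  mid=-1.99497 |R|=0.99498 →hi
  mid=-2.00539 |R|=1.00540 →lo
  ...
  [-2.00002,-1.99985] ⇒ x*=-2.0000
Stable set (-2.0000, 0).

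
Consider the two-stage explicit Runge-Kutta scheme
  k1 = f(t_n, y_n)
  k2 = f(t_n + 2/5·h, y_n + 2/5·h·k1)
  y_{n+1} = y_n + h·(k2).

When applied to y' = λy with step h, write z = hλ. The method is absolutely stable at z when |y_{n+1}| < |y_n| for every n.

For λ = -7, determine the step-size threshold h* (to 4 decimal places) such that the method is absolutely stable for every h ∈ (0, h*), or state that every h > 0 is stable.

With y'=λy (z=hλ):
  k1=λy_n ⇒ h·k1=z·y_n;  k2=λ(1+2/5z)y_n ⇒ h·k2=z(1+2/5z)y_n
  y_{n+1}/y_n = 1 + z(1+2/5z) = 1 + z + 2/5z²
  so R(z) = 1 + z + 2/5z².

Boundary: |R(x)|=1, x<0.
x=-1.61: |R|=0.4268
R=1: x+2/5x²=0 ⇒ x=−5/2=-2.5000; min R=1−1/(4·2/5)=0.3750>−1
Confirm numerically:
  x=-2.376: |R|=0.88215 <1
  x=-1.561: |R|=0.41369 <1
  x=-1.297: |R|=0.37588 <1
  x=-2.963: |R|=1.54875 >1
  x=-2.670: |R|=1.18156 >1
  x=-2.613: |R|=1.11811 >1
Stable set (-2.5000, 0).

(-2.5000,0); λ=-7 ⇒ h* = (5/2)/7 = 0.3571.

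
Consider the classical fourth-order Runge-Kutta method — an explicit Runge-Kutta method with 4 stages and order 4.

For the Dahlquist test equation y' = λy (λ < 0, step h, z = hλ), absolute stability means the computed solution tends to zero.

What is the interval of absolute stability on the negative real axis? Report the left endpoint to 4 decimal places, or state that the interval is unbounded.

z∈(-2.7853,0).

With y'=λy (z=hλ):
  order 4, 4-stage ⇒ R(z)=1+z+z^2/2+z^3/6+z^4/24
  (e.g. R(-1.7)=0.27417, |R|=0.27417)

Solve |R(x)|<1 on ℝ⁻.
x=-1.7: |R|=0.2742
|R(-2.3)|=0.4832 |R(-1.4)|=0.2827 |R(-0.95)|=0.3923
Bisect:
  x_lo=-3.2276 |R|=1.8990  x_hi=-0.2211 |R|=0.8016
  mid=-1.72437 |R|=0.27619 →hi
  mid=-2.47599 |R|=0.62539 →hi
  mid=-2.85180 |R|=1.10499 →lo
  mid=-2.66390 |R|=0.83187 →hi
  mid=-2.75785 |R|=0.95940 →hi
  mid=-2.80483 |R|=1.02985 →lo
  mid=-2.78134 |R|=0.99405 →hi
  mid=-2.79308 |R|=1.01180 →lo
  mid=-2.78721 |R|=1.00289 →lo
  ...
  [-2.78537,-2.78519] ⇒ x*=-2.7853
Stable set (-2.7853, 0).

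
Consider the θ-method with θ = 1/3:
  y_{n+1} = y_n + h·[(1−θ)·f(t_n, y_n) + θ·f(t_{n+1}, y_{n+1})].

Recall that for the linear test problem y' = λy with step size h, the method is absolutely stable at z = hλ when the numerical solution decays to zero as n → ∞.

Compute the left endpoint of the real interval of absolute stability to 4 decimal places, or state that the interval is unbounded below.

left endpoint -6.0000.

Test eqn y'=λy, z=hλ:
  y_{n+1} = y_n + z·[2/3·y_n + 1/3·y_{n+1}] ⇒ (1 − 1/3z)y_{n+1} = (1 + 2/3z)y_n
  R(z) = (1 + 2/3z)/(1 − 1/3z).

Find x<0 with |R(x)|<1.
x=-0.82: |R|=0.3560
R=−1: 1+2/3x = −1+1/3x ⇒ -1/3x=2 ⇒ x=2/(-1/3)=-6.0000
Confirm numerically:
  x=-5.962: |R|=0.99576 <1
  x=-5.890: |R|=0.98763 <1
  x=-5.402: |R|=0.92883 <1
  x=-2.549: |R|=0.37809 <1
  x=-6.554: |R|=1.05799 >1
  x=-6.269: |R|=1.02902 >1
  x=-6.054: |R|=1.00596 >1
Interval (-6.0000, 0).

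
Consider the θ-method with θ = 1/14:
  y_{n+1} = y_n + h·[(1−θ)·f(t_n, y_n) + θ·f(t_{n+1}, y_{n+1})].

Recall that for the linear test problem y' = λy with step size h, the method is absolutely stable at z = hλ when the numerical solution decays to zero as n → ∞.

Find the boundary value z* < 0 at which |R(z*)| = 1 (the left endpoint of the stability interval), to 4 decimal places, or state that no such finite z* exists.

z* = -2.3333.

Test eqn y'=λy, z=hλ:
  y_{n+1} = y_n + z·[13/14·y_n + 1/14·y_{n+1}] ⇒ (1 − 1/14z)y_{n+1} = (1 + 13/14z)y_n
  so R(z) = (1 + 13/14z)/(1 − 1/14z).

Solve |R(x)|<1 on ℝ⁻.
x=-0.99: |R|=0.0754
R=−1: 1+13/14x = −1+1/14x ⇒ -6/7x=2 ⇒ x=2/(-6/7)=-2.3333
Confirm numerically:
  x=-2.236: |R|=0.92806 <1
  x=-1.977: |R|=0.73237 <1
  x=-1.831: |R|=0.61923 <1
  x=-1.656: |R|=0.48084 <1
  x=-2.780: |R|=1.31943 >1
  x=-2.762: |R|=1.30688 >1
  x=-2.548: |R|=1.15567 >1
So |R|<1 on (-2.3333, 0).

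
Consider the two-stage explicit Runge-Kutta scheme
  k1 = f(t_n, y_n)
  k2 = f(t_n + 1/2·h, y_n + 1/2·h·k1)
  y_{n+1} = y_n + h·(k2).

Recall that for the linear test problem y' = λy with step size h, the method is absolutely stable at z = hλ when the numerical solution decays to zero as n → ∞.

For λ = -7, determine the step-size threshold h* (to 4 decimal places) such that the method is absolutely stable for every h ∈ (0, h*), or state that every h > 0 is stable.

(-2.0000,0); λ=-7 ⇒ h* = (2)/7 = 0.2857.

Set f=λy, z=hλ:
  k1=λy_n ⇒ h·k1=z·y_n;  k2=λ(1+1/2z)y_n ⇒ h·k2=z(1+1/2z)y_n
  y_{n+1}/y_n = 1 + z(1+1/2z) = 1 + z + 1/2z²
  so R(z) = 1 + z + 1/2z².

Need |R(x)|<1, x<0.
x=-0.5: |R|=0.6250
R=1: x+1/2x²=0 ⇒ x=−2=-2.0000; min R=1−1/(4·1/2)=0.5000>−1
Confirm numerically:
  x=-1.510: |R|=0.63005 <1
  x=-1.290: |R|=0.54205 <1
  x=-0.962: |R|=0.50072 <1
  x=-2.308: |R|=1.35543 >1
  x=-2.282: |R|=1.32176 >1
  x=-2.178: |R|=1.19384 >1
Stable set (-2.0000, 0).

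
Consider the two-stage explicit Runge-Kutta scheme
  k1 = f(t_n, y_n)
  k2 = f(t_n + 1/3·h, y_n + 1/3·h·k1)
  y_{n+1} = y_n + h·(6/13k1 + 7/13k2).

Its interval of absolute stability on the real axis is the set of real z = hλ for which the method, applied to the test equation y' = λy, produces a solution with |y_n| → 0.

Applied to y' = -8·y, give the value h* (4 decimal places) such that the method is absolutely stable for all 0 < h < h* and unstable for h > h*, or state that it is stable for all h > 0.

With y'=λy (z=hλ):
  k1=λy_n ⇒ h·k1=z·y_n;  k2=λ(1+1/3z)y_n ⇒ h·k2=z(1+1/3z)y_n
  y_{n+1}/y_n = 1 + 6/13z + 7/13z(1+1/3z) = 1 + z + 7/39z²
  Hence R(z) = 1 + z + 7/39z².

Need |R(x)|<1, x<0.
x=-1.07: |R|=0.1355
R=1: x+7/39x²=0 ⇒ x=−39/7=-5.5714; min R=1−1/(4·7/39)=-0.3929>−1
Confirm numerically:
  x=-4.661: |R|=0.23834 <1
  x=-4.630: |R|=0.21765 <1
  x=-2.888: |R|=0.39098 <1
  x=-6.048: |R|=1.51734 >1
  x=-5.919: |R|=1.36925 >1
So |R|<1 on (-5.5714, 0).

(-5.5714,0); λ=-8 ⇒ h* = (39/7)/8 = 0.6964.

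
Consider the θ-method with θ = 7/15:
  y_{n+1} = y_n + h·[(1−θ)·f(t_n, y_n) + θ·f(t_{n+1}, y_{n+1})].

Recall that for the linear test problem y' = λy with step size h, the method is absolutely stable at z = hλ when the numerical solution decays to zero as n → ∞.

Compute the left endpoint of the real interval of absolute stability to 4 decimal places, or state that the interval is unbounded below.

z* = -30.0000.

With y'=λy (z=hλ):
  y_{n+1} = y_n + z·[8/15·y_n + 7/15·y_{n+1}] ⇒ (1 − 7/15z)y_{n+1} = (1 + 8/15z)y_n
  R(z) = (1 + 8/15z)/(1 − 7/15z).

Solve |R(x)|<1 on ℝ⁻.
x=-1.12: |R|=0.2644
R=−1: 1+8/15x = −1+7/15x ⇒ -1/15x=2 ⇒ x=2/(-1/15)=-30.0000
Confirm numerically:
  x=-26.217: |R|=0.98094 <1
  x=-22.808: |R|=0.95882 <1
  x=-20.329: |R|=0.93852 <1
  x=-18.556: |R|=0.92102 <1
  x=-30.228: |R|=1.00101 >1
  x=-30.213: |R|=1.00094 >1
So |R|<1 on (-30.0000, 0).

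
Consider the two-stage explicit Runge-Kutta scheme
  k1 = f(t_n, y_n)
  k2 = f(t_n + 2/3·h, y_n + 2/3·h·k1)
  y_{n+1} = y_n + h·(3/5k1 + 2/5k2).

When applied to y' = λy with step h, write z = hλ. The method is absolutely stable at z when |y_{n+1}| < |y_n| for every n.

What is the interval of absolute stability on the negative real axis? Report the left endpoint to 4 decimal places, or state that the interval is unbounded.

z∈(-3.7500,0).

On y'=λy, z=hλ:
  k1=λy_n ⇒ h·k1=z·y_n;  k2=λ(1+2/3z)y_n ⇒ h·k2=z(1+2/3z)y_n
  y_{n+1}/y_n = 1 + 3/5z + 2/5z(1+2/3z) = 1 + z + 4/15z²
  R(z) = 1 + z + 4/15z².

Need |R(x)|<1, x<0.
x=-1.19: |R|=0.1876
R=1: x+4/15x²=0 ⇒ x=−15/4=-3.7500; min R=1−1/(4·4/15)=0.0625>−1
Confirm numerically:
  x=-3.200: |R|=0.53067 <1
  x=-2.953: |R|=0.37239 <1
  x=-2.546: |R|=0.18256 <1
  x=-2.328: |R|=0.11722 <1
  x=-4.069: |R|=1.34614 >1
  x=-4.045: |R|=1.31821 >1
  x=-4.020: |R|=1.28944 >1
Stable set (-3.7500, 0).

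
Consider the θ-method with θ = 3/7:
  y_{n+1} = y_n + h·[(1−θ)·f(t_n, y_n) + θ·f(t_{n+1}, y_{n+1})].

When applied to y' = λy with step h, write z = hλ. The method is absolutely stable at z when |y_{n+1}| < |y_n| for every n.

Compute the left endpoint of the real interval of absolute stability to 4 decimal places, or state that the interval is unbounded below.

Set f=λy, z=hλ:
  y_{n+1} = y_n + z·[4/7·y_n + 3/7·y_{n+1}] ⇒ (1 − 3/7z)y_{n+1} = (1 + 4/7z)y_n
  so R(z) = (1 + 4/7z)/(1 − 3/7z).

Solve |R(x)|<1 on ℝ⁻.
x=-1.01: |R|=0.2951
R=−1: 1+4/7x = −1+3/7x ⇒ -1/7x=2 ⇒ x=2/(-1/7)=-14.0000
Confirm numerically:
  x=-12.645: |R|=0.96985 <1
  x=-9.352: |R|=0.86741 <1
  x=-8.638: |R|=0.83709 <1
  x=-7.904: |R|=0.80151 <1
  x=-14.479: |R|=1.00950 >1
  x=-14.053: |R|=1.00108 >1
Interval (-14.0000, 0).

left endpoint -14.0000.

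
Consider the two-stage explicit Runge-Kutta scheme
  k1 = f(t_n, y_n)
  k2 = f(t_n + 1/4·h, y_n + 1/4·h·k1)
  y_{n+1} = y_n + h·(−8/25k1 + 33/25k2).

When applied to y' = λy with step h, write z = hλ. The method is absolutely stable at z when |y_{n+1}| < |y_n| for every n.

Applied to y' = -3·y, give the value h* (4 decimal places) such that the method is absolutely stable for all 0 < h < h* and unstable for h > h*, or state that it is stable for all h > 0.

(-3.0303,0); λ=-3 ⇒ h* = (100/33)/3 = 1.0101.

Test eqn y'=λy, z=hλ:
  k1=λy_n ⇒ h·k1=z·y_n;  k2=λ(1+1/4z)y_n ⇒ h·k2=z(1+1/4z)y_n
  y_{n+1}/y_n = 1 − 8/25z + 33/25z(1+1/4z) = 1 + z + 33/100z²
  Hence R(z) = 1 + z + 33/100z².

Need |R(x)|<1, x<0.
x=-0.64: |R|=0.4952
R=1: x+33/100x²=0 ⇒ x=−100/33=-3.0303; min R=1−1/(4·33/100)=0.2424>−1
Confirm numerically:
  x=-2.887: |R|=0.86347 <1
  x=-2.327: |R|=0.45993 <1
  x=-1.535: |R|=0.24255 <1
  x=-1.494: |R|=0.24257 <1
  x=-3.617: |R|=1.70029 >1
  x=-3.551: |R|=1.61017 >1
  x=-3.334: |R|=1.33413 >1
Interval (-3.0303, 0).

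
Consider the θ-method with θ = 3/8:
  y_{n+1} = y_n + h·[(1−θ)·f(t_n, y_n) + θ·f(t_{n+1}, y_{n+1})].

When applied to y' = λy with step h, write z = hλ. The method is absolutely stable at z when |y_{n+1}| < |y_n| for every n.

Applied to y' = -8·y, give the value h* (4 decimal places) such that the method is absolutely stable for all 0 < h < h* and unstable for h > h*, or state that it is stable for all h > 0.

With y'=λy (z=hλ):
  y_{n+1} = y_n + z·[5/8·y_n + 3/8·y_{n+1}] ⇒ (1 − 3/8z)y_{n+1} = (1 + 5/8z)y_n
  so R(z) = (1 + 5/8z)/(1 − 3/8z).

Boundary: |R(x)|=1, x<0.
x=-1.73: |R|=0.0493
R=−1: 1+5/8x = −1+3/8x ⇒ -1/4x=2 ⇒ x=2/(-1/4)=-8.0000
Confirm numerically:
  x=-7.049: |R|=0.93474 <1
  x=-3.864: |R|=0.57779 <1
  x=-3.452: |R|=0.50447 <1
  x=-8.207: |R|=1.01269 >1
  x=-8.155: |R|=1.00955 >1
Stable set (-8.0000, 0).

(-8.0000,0); λ=-8 ⇒ h* = (8)/8 = 1.0000.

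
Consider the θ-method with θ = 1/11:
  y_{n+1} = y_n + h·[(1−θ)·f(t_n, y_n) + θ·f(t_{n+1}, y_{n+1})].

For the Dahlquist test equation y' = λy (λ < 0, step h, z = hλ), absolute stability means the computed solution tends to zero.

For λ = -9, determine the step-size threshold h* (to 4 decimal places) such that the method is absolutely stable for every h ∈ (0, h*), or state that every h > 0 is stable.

Set f=λy, z=hλ:
  y_{n+1} = y_n + z·[10/11·y_n + 1/11·y_{n+1}] ⇒ (1 − 1/11z)y_{n+1} = (1 + 10/11z)y_n
  Hence R(z) = (1 + 10/11z)/(1 − 1/11z).

Boundary: |R(x)|=1, x<0.
x=-1.79: |R|=0.5395
R=−1: 1+10/11x = −1+1/11x ⇒ -9/11x=2 ⇒ x=2/(-9/11)=-2.4444
Confirm numerically:
  x=-2.393: |R|=0.96543 <1
  x=-1.762: |R|=0.51873 <1
  x=-1.483: |R|=0.30682 <1
  x=-2.625: |R|=1.11927 >1
  x=-2.609: |R|=1.10883 >1
  x=-2.526: |R|=1.05427 >1
Stable set (-2.4444, 0).

(-2.4444,0); λ=-9 ⇒ h* = (22/9)/9 = 0.2716.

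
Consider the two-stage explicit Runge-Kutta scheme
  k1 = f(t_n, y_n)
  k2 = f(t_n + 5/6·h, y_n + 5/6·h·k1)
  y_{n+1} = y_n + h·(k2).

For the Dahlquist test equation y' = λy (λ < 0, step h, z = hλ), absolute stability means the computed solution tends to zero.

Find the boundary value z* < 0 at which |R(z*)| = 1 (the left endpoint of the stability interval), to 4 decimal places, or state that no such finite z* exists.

left endpoint -1.2000.

Set f=λy, z=hλ:
  k1=λy_n ⇒ h·k1=z·y_n;  k2=λ(1+5/6z)y_n ⇒ h·k2=z(1+5/6z)y_n
  y_{n+1}/y_n = 1 + z(1+5/6z) = 1 + z + 5/6z²
  so R(z) = 1 + z + 5/6z².

Need |R(x)|<1, x<0.
x=-1.36: |R|=1.1813
R=1: x+5/6x²=0 ⇒ x=−6/5=-1.2000; min R=1−1/(4·5/6)=0.7000>−1
Confirm numerically:
  x=-1.171: |R|=0.97170 <1
  x=-1.105: |R|=0.91252 <1
  x=-1.047: |R|=0.86651 <1
  x=-0.964: |R|=0.81041 <1
  x=-1.446: |R|=1.29643 >1
  x=-1.432: |R|=1.27685 >1
Interval (-1.2000, 0).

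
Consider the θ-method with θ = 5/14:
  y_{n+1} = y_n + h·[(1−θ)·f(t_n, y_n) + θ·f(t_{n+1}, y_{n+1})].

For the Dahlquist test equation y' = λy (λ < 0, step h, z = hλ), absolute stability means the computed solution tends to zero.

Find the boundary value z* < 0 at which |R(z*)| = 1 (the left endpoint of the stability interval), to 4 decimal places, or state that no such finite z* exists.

z* = -7.0000.

On y'=λy, z=hλ:
  y_{n+1} = y_n + z·[9/14·y_n + 5/14·y_{n+1}] ⇒ (1 − 5/14z)y_{n+1} = (1 + 9/14z)y_n
  ⇒ R(z) = (1 + 9/14z)/(1 − 5/14z).

Boundary: |R(x)|=1, x<0.
x=-0.44: |R|=0.6198
R=−1: 1+9/14x = −1+5/14x ⇒ -2/7x=2 ⇒ x=2/(-2/7)=-7.0000
Confirm numerically:
  x=-6.489: |R|=0.95599 <1
  x=-6.406: |R|=0.94838 <1
  x=-6.367: |R|=0.94476 <1
  x=-6.031: |R|=0.91222 <1
  x=-7.418: |R|=1.03273 >1
  x=-7.373: |R|=1.02933 >1
Interval (-7.0000, 0).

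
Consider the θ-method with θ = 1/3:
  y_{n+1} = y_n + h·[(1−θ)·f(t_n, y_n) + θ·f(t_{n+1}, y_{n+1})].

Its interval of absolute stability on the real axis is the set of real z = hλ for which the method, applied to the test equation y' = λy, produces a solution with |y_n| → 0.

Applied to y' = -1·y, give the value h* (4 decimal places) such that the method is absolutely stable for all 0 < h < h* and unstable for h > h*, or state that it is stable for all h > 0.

With y'=λy (z=hλ):
  y_{n+1} = y_n + z·[2/3·y_n + 1/3·y_{n+1}] ⇒ (1 − 1/3z)y_{n+1} = (1 + 2/3z)y_n
  so R(z) = (1 + 2/3z)/(1 − 1/3z).

Solve |R(x)|<1 on ℝ⁻.
x=-1.23: |R|=0.1277
R=−1: 1+2/3x = −1+1/3x ⇒ -1/3x=2 ⇒ x=2/(-1/3)=-6.0000
Confirm numerically:
  x=-2.896: |R|=0.47354 <1
  x=-2.864: |R|=0.46521 <1
  x=-2.652: |R|=0.40764 <1
  x=-6.097: |R|=1.01066 >1
  x=-6.028: |R|=1.00310 >1
So |R|<1 on (-6.0000, 0).

(-6.0000,0); λ=-1 ⇒ h* = (6)/1 = 6.0000.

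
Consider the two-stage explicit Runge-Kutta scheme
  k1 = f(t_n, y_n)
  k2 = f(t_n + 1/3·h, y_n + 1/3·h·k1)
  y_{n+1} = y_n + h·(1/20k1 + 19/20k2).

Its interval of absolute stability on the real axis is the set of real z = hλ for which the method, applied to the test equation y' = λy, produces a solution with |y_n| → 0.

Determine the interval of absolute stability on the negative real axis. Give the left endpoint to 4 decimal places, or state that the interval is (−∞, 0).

Test eqn y'=λy, z=hλ:
  k1=λy_n ⇒ h·k1=z·y_n;  k2=λ(1+1/3z)y_n ⇒ h·k2=z(1+1/3z)y_n
  y_{n+1}/y_n = 1 + 1/20z + 19/20z(1+1/3z) = 1 + z + 19/60z²
  ⇒ R(z) = 1 + z + 19/60z².

Need |R(x)|<1, x<0.
x=-0.82: |R|=0.3929
R=1: x+19/60x²=0 ⇒ x=−60/19=-3.1579; min R=1−1/(4·19/60)=0.2105>−1
Confirm numerically:
  x=-2.335: |R|=0.39154 <1
  x=-1.924: |R|=0.24823 <1
  x=-1.856: |R|=0.23483 <1
  x=-1.692: |R|=0.21457 <1
  x=-3.674: |R|=1.60045 >1
  x=-3.488: |R|=1.36461 >1
  x=-3.439: |R|=1.30613 >1
Stable set (-3.1579, 0).

(-3.1579, 0).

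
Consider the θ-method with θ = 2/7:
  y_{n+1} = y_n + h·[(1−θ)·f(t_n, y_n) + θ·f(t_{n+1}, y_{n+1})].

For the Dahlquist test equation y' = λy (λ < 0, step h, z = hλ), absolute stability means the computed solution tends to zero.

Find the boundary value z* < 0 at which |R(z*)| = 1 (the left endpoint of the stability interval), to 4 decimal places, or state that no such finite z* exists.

z* = -4.6667.

Test eqn y'=λy, z=hλ:
  y_{n+1} = y_n + z·[5/7·y_n + 2/7·y_{n+1}] ⇒ (1 − 2/7z)y_{n+1} = (1 + 5/7z)y_n
  so R(z) = (1 + 5/7z)/(1 − 2/7z).

Boundary: |R(x)|=1, x<0.
x=-1.56: |R|=0.0791
R=−1: 1+5/7x = −1+2/7x ⇒ -3/7x=2 ⇒ x=2/(-3/7)=-4.6667
Confirm numerically:
  x=-4.281: |R|=0.92565 <1
  x=-3.814: |R|=0.82513 <1
  x=-3.430: |R|=0.73232 <1
  x=-3.249: |R|=0.68492 <1
  x=-5.023: |R|=1.06271 >1
  x=-4.799: |R|=1.02392 >1
Interval (-4.6667, 0).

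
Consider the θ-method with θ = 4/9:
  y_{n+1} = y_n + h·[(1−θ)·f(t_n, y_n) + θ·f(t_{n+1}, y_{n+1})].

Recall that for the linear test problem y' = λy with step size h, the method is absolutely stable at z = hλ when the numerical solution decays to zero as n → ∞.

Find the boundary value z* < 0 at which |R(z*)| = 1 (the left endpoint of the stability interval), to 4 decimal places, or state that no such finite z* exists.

left endpoint -18.0000.

Test eqn y'=λy, z=hλ:
  y_{n+1} = y_n + z·[5/9·y_n + 4/9·y_{n+1}] ⇒ (1 − 4/9z)y_{n+1} = (1 + 5/9z)y_n
  so R(z) = (1 + 5/9z)/(1 − 4/9z).

Find x<0 with |R(x)|<1.
x=-0.83: |R|=0.3937
R=−1: 1+5/9x = −1+4/9x ⇒ -1/9x=2 ⇒ x=2/(-1/9)=-18.0000
Confirm numerically:
  x=-17.597: |R|=0.99492 <1
  x=-13.247: |R|=0.92332 <1
  x=-12.984: |R|=0.91768 <1
  x=-9.170: |R|=0.80670 <1
  x=-18.420: |R|=1.00508 >1
  x=-18.289: |R|=1.00352 >1
So |R|<1 on (-18.0000, 0).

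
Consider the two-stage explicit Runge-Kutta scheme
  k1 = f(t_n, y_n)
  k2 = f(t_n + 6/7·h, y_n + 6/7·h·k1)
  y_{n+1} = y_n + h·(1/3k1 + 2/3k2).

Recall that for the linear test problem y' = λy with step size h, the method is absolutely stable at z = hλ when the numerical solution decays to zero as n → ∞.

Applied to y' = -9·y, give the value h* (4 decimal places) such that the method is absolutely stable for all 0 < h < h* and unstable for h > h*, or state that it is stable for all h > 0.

(-1.7500,0); λ=-9 ⇒ h* = (7/4)/9 = 0.1944.

Test eqn y'=λy, z=hλ:
  k1=λy_n ⇒ h·k1=z·y_n;  k2=λ(1+6/7z)y_n ⇒ h·k2=z(1+6/7z)y_n
  y_{n+1}/y_n = 1 + 1/3z + 2/3z(1+6/7z) = 1 + z + 4/7z²
  R(z) = 1 + z + 4/7z².

Find x<0 with |R(x)|<1.
x=-1.18: |R|=0.6157
R=1: x+4/7x²=0 ⇒ x=−7/4=-1.7500; min R=1−1/(4·4/7)=0.5625>−1
Confirm numerically:
  x=-1.420: |R|=0.73223 <1
  x=-0.968: |R|=0.56744 <1
  x=-0.781: |R|=0.56755 <1
  x=-2.197: |R|=1.56118 >1
  x=-2.123: |R|=1.45250 >1
  x=-1.925: |R|=1.19250 >1
Interval (-1.7500, 0).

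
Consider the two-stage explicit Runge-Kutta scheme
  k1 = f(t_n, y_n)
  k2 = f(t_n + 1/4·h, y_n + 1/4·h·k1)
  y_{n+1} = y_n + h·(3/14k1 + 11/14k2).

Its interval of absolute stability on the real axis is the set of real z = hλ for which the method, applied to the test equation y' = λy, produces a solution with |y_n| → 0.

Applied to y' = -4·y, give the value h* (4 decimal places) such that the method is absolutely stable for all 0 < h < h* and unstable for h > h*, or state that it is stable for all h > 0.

On y'=λy, z=hλ:
  k1=λy_n ⇒ h·k1=z·y_n;  k2=λ(1+1/4z)y_n ⇒ h·k2=z(1+1/4z)y_n
  y_{n+1}/y_n = 1 + 3/14z + 11/14z(1+1/4z) = 1 + z + 11/56z²
  Hence R(z) = 1 + z + 11/56z².

Find x<0 with |R(x)|<1.
x=-1.67: |R|=0.1222
R=1: x+11/56x²=0 ⇒ x=−56/11=-5.0909; min R=1−1/(4·11/56)=-0.2727>−1
Confirm numerically:
  x=-4.832: |R|=0.75426 <1
  x=-4.399: |R|=0.40213 <1
  x=-3.455: |R|=0.11023 <1
  x=-2.295: |R|=0.26041 <1
  x=-5.522: |R|=1.46760 >1
  x=-5.346: |R|=1.26787 >1
  x=-5.222: |R|=1.13447 >1
So |R|<1 on (-5.0909, 0).

(-5.0909,0); λ=-4 ⇒ h* = (56/11)/4 = 1.2727.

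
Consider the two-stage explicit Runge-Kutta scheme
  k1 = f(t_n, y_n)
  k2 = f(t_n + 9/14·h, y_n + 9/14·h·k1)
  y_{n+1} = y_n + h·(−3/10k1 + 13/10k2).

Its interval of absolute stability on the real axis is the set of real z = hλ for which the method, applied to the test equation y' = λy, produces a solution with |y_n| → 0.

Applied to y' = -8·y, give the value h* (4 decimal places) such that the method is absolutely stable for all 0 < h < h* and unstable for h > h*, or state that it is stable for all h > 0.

With y'=λy (z=hλ):
  k1=λy_n ⇒ h·k1=z·y_n;  k2=λ(1+9/14z)y_n ⇒ h·k2=z(1+9/14z)y_n
  y_{n+1}/y_n = 1 − 3/10z + 13/10z(1+9/14z) = 1 + z + 117/140z²
  ⇒ R(z) = 1 + z + 117/140z².

Solve |R(x)|<1 on ℝ⁻.
x=-1.02: |R|=0.8495
R=1: x+117/140x²=0 ⇒ x=−140/117=-1.1966; min R=1−1/(4·117/140)=0.7009>−1
Confirm numerically:
  x=-0.977: |R|=0.82071 <1
  x=-0.813: |R|=0.73938 <1
  x=-0.784: |R|=0.72968 <1
  x=-0.619: |R|=0.70121 <1
  x=-1.462: |R|=1.32429 >1
  x=-1.432: |R|=1.28174 >1
  x=-1.377: |R|=1.20762 >1
Stable set (-1.1966, 0).

(-1.1966,0); λ=-8 ⇒ h* = (140/117)/8 = 0.1496.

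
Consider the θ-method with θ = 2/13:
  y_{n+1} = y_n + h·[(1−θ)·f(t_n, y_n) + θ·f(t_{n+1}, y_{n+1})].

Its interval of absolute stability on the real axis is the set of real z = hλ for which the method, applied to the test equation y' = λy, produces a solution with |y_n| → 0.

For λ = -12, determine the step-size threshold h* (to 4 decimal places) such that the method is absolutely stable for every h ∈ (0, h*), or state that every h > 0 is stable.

(-2.8889,0); λ=-12 ⇒ h* = (26/9)/12 = 0.2407.

With y'=λy (z=hλ):
  y_{n+1} = y_n + z·[11/13·y_n + 2/13·y_{n+1}] ⇒ (1 − 2/13z)y_{n+1} = (1 + 11/13z)y_n
  ⇒ R(z) = (1 + 11/13z)/(1 − 2/13z).

Find x<0 with |R(x)|<1.
x=-1.3: |R|=0.0833
R=−1: 1+11/13x = −1+2/13x ⇒ -9/13x=2 ⇒ x=2/(-9/13)=-2.8889
Confirm numerically:
  x=-2.819: |R|=0.96625 <1
  x=-2.546: |R|=0.82943 <1
  x=-2.538: |R|=0.82529 <1
  x=-1.833: |R|=0.42980 <1
  x=-3.348: |R|=1.20979 >1
  x=-3.312: |R|=1.19405 >1
  x=-3.179: |R|=1.13488 >1
So |R|<1 on (-2.8889, 0).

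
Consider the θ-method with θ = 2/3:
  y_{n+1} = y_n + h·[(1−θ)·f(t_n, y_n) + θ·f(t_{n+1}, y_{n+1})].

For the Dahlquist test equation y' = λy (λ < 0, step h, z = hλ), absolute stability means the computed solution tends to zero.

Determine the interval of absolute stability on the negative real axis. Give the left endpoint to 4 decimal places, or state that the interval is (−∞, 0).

(−∞, 0) — no finite endpoint.

On y'=λy, z=hλ:
  y_{n+1} = y_n + z·[1/3·y_n + 2/3·y_{n+1}] ⇒ (1 − 2/3z)y_{n+1} = (1 + 1/3z)y_n
  ⇒ R(z) = (1 + 1/3z)/(1 − 2/3z).

Boundary: |R(x)|=1, x<0.
x=-1.09: |R|=0.3687
x=-2: |R|=0.1429
x=-10: |R|=0.3043
x=-100: |R|=0.4778
θ=2/3≥1/2 ⇒ |1+1/3x|<|1−2/3x| ∀x<0 ⇒ interval (−∞,0).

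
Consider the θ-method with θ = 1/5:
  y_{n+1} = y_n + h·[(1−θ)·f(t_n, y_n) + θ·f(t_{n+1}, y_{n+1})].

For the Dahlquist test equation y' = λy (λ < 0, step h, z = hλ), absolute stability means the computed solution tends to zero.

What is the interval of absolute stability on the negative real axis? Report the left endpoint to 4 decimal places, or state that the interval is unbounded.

With y'=λy (z=hλ):
  y_{n+1} = y_n + z·[4/5·y_n + 1/5·y_{n+1}] ⇒ (1 − 1/5z)y_{n+1} = (1 + 4/5z)y_n
  so R(z) = (1 + 4/5z)/(1 − 1/5z).

Need |R(x)|<1, x<0.
x=-0.81: |R|=0.3029
R=−1: 1+4/5x = −1+1/5x ⇒ -3/5x=2 ⇒ x=2/(-3/5)=-3.3333
Confirm numerically:
  x=-2.864: |R|=0.82096 <1
  x=-2.392: |R|=0.61797 <1
  x=-1.481: |R|=0.14257 <1
  x=-1.402: |R|=0.09497 <1
  x=-3.775: |R|=1.15100 >1
  x=-3.464: |R|=1.04631 >1
Stable set (-3.3333, 0).

z∈(-3.3333,0).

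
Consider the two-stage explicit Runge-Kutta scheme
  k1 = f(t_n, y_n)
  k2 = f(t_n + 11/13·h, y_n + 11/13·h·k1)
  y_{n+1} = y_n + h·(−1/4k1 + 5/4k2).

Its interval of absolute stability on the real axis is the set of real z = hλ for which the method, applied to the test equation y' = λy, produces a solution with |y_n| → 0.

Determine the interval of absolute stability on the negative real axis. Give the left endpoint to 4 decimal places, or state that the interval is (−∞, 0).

Set f=λy, z=hλ:
  k1=λy_n ⇒ h·k1=z·y_n;  k2=λ(1+11/13z)y_n ⇒ h·k2=z(1+11/13z)y_n
  y_{n+1}/y_n = 1 − 1/4z + 5/4z(1+11/13z) = 1 + z + 55/52z²
  ⇒ R(z) = 1 + z + 55/52z².

Find x<0 with |R(x)|<1.
x=-1.16: |R|=1.2632
R=1: x+55/52x²=0 ⇒ x=−52/55=-0.9455; min R=1−1/(4·55/52)=0.7636>−1
Confirm numerically:
  x=-0.909: |R|=0.96495 <1
  x=-0.781: |R|=0.86415 <1
  x=-0.709: |R|=0.82268 <1
  x=-1.408: |R|=1.68884 >1
  x=-1.020: |R|=1.08042 >1
So |R|<1 on (-0.9455, 0).

(-0.9455, 0).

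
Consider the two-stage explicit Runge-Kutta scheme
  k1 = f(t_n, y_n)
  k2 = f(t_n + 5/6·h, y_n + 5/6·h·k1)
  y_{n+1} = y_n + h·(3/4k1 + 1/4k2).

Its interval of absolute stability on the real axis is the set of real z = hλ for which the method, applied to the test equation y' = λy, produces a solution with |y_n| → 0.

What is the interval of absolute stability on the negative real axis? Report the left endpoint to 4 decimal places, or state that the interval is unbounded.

Test eqn y'=λy, z=hλ:
  k1=λy_n ⇒ h·k1=z·y_n;  k2=λ(1+5/6z)y_n ⇒ h·k2=z(1+5/6z)y_n
  y_{n+1}/y_n = 1 + 3/4z + 1/4z(1+5/6z) = 1 + z + 5/24z²
  ⇒ R(z) = 1 + z + 5/24z².

Solve |R(x)|<1 on ℝ⁻.
x=-1.56: |R|=0.0530
R=1: x+5/24x²=0 ⇒ x=−24/5=-4.8000; min R=1−1/(4·5/24)=-0.2000>−1
Confirm numerically:
  x=-4.031: |R|=0.35420 <1
  x=-3.383: |R|=0.00131 <1
  x=-2.192: |R|=0.19099 <1
  x=-2.121: |R|=0.18378 <1
  x=-5.296: |R|=1.54725 >1
  x=-5.200: |R|=1.43333 >1
  x=-5.061: |R|=1.27519 >1
Stable set (-4.8000, 0).

z∈(-4.8000,0).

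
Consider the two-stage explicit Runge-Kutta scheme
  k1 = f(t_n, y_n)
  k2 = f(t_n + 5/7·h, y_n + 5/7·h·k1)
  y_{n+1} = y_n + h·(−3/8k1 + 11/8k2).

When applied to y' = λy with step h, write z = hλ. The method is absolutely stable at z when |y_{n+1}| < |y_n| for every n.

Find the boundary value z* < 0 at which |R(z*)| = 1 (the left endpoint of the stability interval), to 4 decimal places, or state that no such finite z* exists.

z* = -1.0182.

With y'=λy (z=hλ):
  k1=λy_n ⇒ h·k1=z·y_n;  k2=λ(1+5/7z)y_n ⇒ h·k2=z(1+5/7z)y_n
  y_{n+1}/y_n = 1 − 3/8z + 11/8z(1+5/7z) = 1 + z + 55/56z²
  R(z) = 1 + z + 55/56z².

Find x<0 with |R(x)|<1.
x=-0.62: |R|=0.7575
R=1: x+55/56x²=0 ⇒ x=−56/55=-1.0182; min R=1−1/(4·55/56)=0.7455>−1
Confirm numerically:
  x=-0.983: |R|=0.96603 <1
  x=-0.845: |R|=0.85627 <1
  x=-0.524: |R|=0.74567 <1
  x=-0.426: |R|=0.75224 <1
  x=-1.610: |R|=1.93581 >1
  x=-1.355: |R|=1.44824 >1
  x=-1.107: |R|=1.09657 >1
Stable set (-1.0182, 0).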